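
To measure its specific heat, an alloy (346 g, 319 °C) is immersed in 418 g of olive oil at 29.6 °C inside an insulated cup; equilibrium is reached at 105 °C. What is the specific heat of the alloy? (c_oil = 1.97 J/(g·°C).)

Let T be the final temperature. ΣQ_i = 0:
346×c×(105 − 319) + 418×1.97×(105 − 29.6) = 0
-74044 c = -62089
c = -62089/-74044 ≈ 0.8385 J/(g·°C)

c ≈ 0.839 J/(g·°C)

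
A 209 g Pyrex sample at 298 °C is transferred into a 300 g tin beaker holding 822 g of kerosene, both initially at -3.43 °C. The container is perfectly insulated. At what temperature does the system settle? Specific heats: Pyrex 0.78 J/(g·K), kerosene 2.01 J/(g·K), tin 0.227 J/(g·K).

Conservation of energy gives ΣQ = 0:
209×0.78×(T − 298) + 822×2.01×(T − (-3.43)) + 300×0.227×(T − (-3.43)) = 0
163.02(T − 298) + 1652.2(T − (-3.43)) + 68.1(T − (-3.43)) = 0
1883.3 T = 42679
T = 42679/1883.3 ≈ 22.66 °C

T_f ≈ 22.7 °C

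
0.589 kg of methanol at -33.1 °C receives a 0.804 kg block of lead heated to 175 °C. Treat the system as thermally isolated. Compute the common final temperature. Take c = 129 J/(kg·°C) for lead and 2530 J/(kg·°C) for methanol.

T_f ≈ -19.6 °C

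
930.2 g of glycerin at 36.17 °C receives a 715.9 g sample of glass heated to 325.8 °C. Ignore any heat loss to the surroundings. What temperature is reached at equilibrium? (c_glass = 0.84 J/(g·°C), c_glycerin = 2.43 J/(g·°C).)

T_f ≈ 97.0 °C

T_f = Σ m_i c_i T_i / Σ m_i c_i:
T_f = (601.36·325.8 + 2260.4·36.17) / (601.36 + 2260.4)
    = 277680 / 2861.7 ≈ 97.03 °C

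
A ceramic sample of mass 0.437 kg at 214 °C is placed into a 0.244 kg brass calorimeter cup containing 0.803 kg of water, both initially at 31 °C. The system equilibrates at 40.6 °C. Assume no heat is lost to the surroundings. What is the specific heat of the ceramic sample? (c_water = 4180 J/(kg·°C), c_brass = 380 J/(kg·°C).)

c ≈ 437 J/(kg·°C)

Let T be the final temperature. ΣQ_i = 0:
0.437·c·(40.6 − 214) + 0.803·4180·(40.6 − 31) + 0.244·380·(40.6 − 31) = 0
-75.78 c = -33113
c = -33113/-75.78 ≈ 437 J/(kg·°C)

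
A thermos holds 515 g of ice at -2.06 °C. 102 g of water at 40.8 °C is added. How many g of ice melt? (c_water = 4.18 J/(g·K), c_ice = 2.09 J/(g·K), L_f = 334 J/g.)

m_melted ≈ 45.4 g

Heat available from the water dropping to 0 °C: 102·4.18·40.8 = 17395 J.
Warming the ice to 0 °C takes 515·2.09·2.06 = 2217.3 J, leaving 15178 J for melting.
To melt every bit of ice: 515·334 = 172010 J.
Since 15178 < 172010 J, not all the ice melts; equilibrium is at 0 °C.
m_melt = 15178 / L_f = 45.44 g.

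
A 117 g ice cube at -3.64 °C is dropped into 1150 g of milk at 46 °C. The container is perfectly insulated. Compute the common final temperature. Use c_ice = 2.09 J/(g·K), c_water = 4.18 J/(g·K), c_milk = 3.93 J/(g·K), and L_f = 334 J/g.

T_f ≈ 33.5 °C

Heat gained plus heat lost sum to zero:
warm ice to 0 °C: 117×2.09×(0 − (-3.64)) = 890.09
  fusion: m_ice L_f = 117×334 = 39078
  meltwater 0→T: 117×4.18×T = 489.06 T
  milk cools: 1150×3.93×(T − 46) = 4519.5(T − 46)
5008.6 T = 207897 − 39968 = 167929
T ≈ 33.53 °C. Since T > 0 °C, the all-ice-melts assumption holds.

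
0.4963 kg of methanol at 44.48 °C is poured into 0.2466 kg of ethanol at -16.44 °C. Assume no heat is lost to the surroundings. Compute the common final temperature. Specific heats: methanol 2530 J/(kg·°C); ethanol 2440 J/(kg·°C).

|Q_methanol| = |Q_ethanol|:
0.4963·2530·(44.48 − T) = 0.2466·2440·(T − (-16.44))
1255.6(44.48 − T) = 601.7(T − (-16.44))
1857.3 T = 45959  ⇒  T ≈ 24.74 °C

T_f ≈ 24.7 °C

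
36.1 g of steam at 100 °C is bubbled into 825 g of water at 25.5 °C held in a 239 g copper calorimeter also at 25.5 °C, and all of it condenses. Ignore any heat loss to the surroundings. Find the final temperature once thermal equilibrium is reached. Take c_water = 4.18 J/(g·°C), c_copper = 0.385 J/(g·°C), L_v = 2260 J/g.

T_f ≈ 50.6 °C

Setting the total heat transfer to zero:
latent heat released on condensation: 36.1·2260 = 81586; condensed water 100 °C→T: 150.9(T − 100); water warms: 825·4.18·(T − 25.5) = 3448.5(T − 25.5); copper cup: 239·0.385·(T − 25.5) = 92.02(T − 25.5)
3691.4 T = 81586 + 15090 + 90283 = 186959
T ≈ 50.65 °C, under the boiling point, so the assumption holds.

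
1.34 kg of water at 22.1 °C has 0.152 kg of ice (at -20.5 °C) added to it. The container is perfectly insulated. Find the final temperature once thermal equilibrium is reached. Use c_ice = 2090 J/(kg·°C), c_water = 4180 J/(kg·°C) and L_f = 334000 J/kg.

T_f ≈ 10.7 °C

Conservation of energy gives ΣQ = 0:
ice -20.5→0 °C: 0.152·2090·20.5 = 6512.4; latent heat to melt: 0.152·334000 = 50768; meltwater 0→T: 0.152·4180·T = 635.36 T; water: 5601.2(T − 22.1)
6236.6 T = 123787 − 57280 = 66506
T ≈ 10.66 °C. Since T > 0 °C, the all-ice-melts assumption holds.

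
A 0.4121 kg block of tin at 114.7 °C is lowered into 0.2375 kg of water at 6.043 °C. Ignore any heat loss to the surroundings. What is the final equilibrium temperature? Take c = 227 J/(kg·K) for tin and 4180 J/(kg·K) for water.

T_f ≈ 15.4 °C

Heat lost by the tin equals heat gained by the water:
0.4121*227*(114.7 − T) = 0.2375*4180*(T − 6.043)
93.55(114.7 − T) = 992.75(T − 6.043)
1086.3 T = 16729  ⇒  T ≈ 15.40 °C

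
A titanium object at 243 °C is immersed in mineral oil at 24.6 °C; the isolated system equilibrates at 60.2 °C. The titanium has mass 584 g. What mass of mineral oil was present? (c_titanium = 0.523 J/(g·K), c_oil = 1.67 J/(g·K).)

Net heat exchanged in the isolated system is zero:
584×0.523×(60.2 − 243) + m×1.67×(60.2 − 24.6) = 0
59.45 m = 55833
m = 55833/59.45 ≈ 939.1 g

m ≈ 939 g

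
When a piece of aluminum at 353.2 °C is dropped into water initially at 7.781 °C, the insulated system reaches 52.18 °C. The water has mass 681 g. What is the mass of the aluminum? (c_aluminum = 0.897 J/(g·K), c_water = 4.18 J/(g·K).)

Conservation of energy gives ΣQ = 0:
m×0.897×(52.18 − 353.2) + 681×4.18×(52.18 − 7.781) = 0
-270.01 m = -126385
m = -126385/-270.01 ≈ 468.1 g

m ≈ 468 g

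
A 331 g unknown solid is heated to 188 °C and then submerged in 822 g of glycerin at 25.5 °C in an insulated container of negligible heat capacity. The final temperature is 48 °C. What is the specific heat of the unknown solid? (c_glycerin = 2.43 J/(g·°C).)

c ≈ 0.97 J/(g·°C)

Net heat exchanged in the isolated system is zero:
331×c×(48 − 188) + 822×2.43×(48 − 25.5) = 0
-46340 c = -44943
c = -44943/-46340 ≈ 0.9699 J/(g·°C)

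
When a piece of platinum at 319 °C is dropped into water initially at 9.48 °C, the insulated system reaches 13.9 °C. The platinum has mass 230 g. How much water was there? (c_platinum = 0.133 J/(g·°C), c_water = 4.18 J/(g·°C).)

m ≈ 505 g

Setting the total heat transfer to zero:
230×0.133×(13.9 − 319) + m×4.18×(13.9 − 9.48) = 0
18.48 m = 9333
m = 9333/18.48 ≈ 505.2 g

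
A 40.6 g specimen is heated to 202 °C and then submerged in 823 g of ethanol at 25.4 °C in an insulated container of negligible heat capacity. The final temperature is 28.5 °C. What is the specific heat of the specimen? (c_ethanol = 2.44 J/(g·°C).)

c ≈ 0.884 J/(g·°C)

Conservation of energy gives ΣQ = 0:
40.6·c·(28.5 − 202) + 823·2.44·(28.5 − 25.4) = 0
-7044.1 c = -6225.2
c = -6225.2/-7044.1 ≈ 0.8837 J/(g·°C)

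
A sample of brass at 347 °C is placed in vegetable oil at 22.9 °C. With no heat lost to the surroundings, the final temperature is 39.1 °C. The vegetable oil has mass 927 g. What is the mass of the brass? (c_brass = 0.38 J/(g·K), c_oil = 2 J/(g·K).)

Net heat exchanged in the isolated system is zero:
m×0.38×(39.1 − 347) + 927×2×(39.1 − 22.9) = 0
-117 m = -30035
m = -30035/-117 ≈ 256.7 g

m ≈ 257 g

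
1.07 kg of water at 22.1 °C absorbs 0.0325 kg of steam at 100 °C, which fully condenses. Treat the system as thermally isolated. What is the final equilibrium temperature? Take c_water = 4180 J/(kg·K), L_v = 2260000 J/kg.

T_f ≈ 40.3 °C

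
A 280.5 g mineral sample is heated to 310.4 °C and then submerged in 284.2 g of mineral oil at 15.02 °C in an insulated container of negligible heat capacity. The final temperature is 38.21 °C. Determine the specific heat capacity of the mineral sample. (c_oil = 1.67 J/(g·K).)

c ≈ 0.144 J/(g·K)

m_s c (T_s − T_f) = m_oil c_oil (T_f − T_0):
280.5·c·(310.4 − 38.21) = 284.2·1.67·(38.21 − 15.02)
76349 c = 11006  ⇒  c ≈ 0.1442 J/(g·K)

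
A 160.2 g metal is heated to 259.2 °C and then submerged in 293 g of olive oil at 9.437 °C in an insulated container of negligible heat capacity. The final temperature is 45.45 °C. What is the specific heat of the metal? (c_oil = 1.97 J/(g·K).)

Heat lost by the metal = heat gained by the oil:
160.2×c×(259.2 − 45.45) = 293×1.97×(45.45 − 9.437)
34243 c = 20787  ⇒  c ≈ 0.6071 J/(g·K)

c ≈ 0.607 J/(g·K)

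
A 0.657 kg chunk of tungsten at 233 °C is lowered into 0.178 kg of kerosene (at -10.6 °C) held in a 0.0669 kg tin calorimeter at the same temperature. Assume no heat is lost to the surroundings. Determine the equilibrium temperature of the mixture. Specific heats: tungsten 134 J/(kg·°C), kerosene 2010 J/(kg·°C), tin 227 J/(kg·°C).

T_f ≈ 35.9 °C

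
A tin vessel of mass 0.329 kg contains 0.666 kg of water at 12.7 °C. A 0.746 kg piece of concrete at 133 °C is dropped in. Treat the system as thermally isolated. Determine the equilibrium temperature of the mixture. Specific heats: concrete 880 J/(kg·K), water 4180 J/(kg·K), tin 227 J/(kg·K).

T_f ≈ 35.2 °C

Energy conservation, ΣQ = 0:
0.746×880×(T − 133) + 0.666×4180×(T − 12.7) + 0.329×227×(T − 12.7) = 0
(656.48 + 2783.9 + 74.68) T = 656.48×133 + 2783.9×12.7 + 74.68×12.7
T = 123616/3515 ≈ 35.17 °C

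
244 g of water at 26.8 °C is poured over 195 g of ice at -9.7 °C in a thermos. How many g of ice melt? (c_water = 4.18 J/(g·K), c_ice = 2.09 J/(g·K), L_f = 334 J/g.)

m_melted ≈ 70 g

Heat available from the water dropping to 0 °C: 244·4.18·26.8 = 27334 J.
Warming the ice to 0 °C takes 195·2.09·9.7 = 3953.2 J, leaving 23381 J for melting.
Fully melting the ice requires m_ice L_f = 195·334 = 65130 J.
23381 J < 65130 J, so only part of the ice melts and the system sits at 0 °C.
m_melt = 23381 / L_f = 70 g.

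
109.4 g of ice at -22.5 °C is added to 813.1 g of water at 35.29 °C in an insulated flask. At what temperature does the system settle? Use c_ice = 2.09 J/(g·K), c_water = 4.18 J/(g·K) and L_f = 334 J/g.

T_f ≈ 20.3 °C

Heat gained plus heat lost sum to zero:
warm ice to 0 °C: 109.4·2.09·(0 − (-22.5)) = 5144.5; melt ice: 109.4·334 = 36540; meltwater 0→T: 109.4·4.18·T = 457.29 T; water cools: 813.1·4.18·(T − 35.29) = 3398.8(T − 35.29)
3856 T = 119942 − 41684 = 78258
T ≈ 20.29 °C (positive, so assuming full melt was valid).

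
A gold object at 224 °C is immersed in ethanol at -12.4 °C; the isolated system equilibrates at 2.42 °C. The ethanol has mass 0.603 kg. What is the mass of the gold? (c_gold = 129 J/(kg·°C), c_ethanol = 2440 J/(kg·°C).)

Taking heat into each body as positive, Σ m c ΔT = 0:
m×129×(2.42 − 224) + 0.603×2440×(2.42 − (-12.4)) = 0
-28584 m = -21805
m = -21805/-28584 ≈ 0.7628 kg

m ≈ 0.763 kg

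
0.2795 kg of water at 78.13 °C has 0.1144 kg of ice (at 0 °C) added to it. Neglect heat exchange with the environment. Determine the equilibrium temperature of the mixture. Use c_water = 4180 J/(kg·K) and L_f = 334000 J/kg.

Sum of m c ΔT and latent-heat terms is zero:
latent heat to melt: 0.1144·334000 = 38210
  meltwater 0→T: 0.1144·4180·T = 478.19 T
  water cools: 0.2795·4180·(T − 78.13) = 1168.3(T − 78.13)
1646.5 T = 91280 − 38210 = 53070
T ≈ 32.23 °C — above 0 °C, consistent with complete melting.

T_f ≈ 32.2 °C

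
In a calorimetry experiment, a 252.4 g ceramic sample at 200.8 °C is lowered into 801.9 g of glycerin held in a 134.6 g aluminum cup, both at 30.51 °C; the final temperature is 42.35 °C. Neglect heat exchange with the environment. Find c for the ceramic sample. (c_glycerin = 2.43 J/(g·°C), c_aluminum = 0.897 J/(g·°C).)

c ≈ 0.613 J/(g·°C)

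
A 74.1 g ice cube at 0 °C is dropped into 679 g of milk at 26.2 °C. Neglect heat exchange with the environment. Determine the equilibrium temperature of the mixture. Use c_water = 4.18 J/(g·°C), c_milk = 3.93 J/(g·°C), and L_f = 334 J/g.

Taking heat into each body as positive, Σ m c ΔT = 0:
melt ice: 74.1·334 = 24749; meltwater 0→T: 74.1·4.18·T = 309.74 T; milk cools: 679·3.93·(T − 26.2) = 2668.5(T − 26.2)
2978.2 T = 69914 − 24749 = 45165
T ≈ 15.16 °C (positive, so assuming full melt was valid).

T_f ≈ 15.2 °C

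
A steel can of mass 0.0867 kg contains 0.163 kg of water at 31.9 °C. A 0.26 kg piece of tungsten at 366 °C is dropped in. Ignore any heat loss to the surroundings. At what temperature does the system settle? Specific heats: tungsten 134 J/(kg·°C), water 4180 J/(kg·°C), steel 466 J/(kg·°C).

T_f ≈ 47.3 °C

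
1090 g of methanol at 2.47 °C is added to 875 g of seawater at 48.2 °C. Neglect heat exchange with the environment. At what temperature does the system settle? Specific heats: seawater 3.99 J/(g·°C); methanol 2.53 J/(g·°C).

T_f ≈ 28.0 °C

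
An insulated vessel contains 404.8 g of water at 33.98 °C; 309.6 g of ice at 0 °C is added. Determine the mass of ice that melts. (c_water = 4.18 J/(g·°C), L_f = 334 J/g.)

Water can give up m c ΔT = 404.8×4.18×33.98 = 57496 J before reaching 0 °C.
Fully melting the ice requires m_ice L_f = 309.6×334 = 103406 J.
That's not enough to melt it all — equilibrium is at 0 °C with ice remaining.
Mass melted = 57496/334 ≈ 172.1 g.

m_melted ≈ 172 g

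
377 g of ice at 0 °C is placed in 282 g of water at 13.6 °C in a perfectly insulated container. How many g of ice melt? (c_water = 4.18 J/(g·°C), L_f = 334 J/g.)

m_melted ≈ 48 g

Cooling the water to 0 °C releases 282·4.18·13.6 = 16031 J.
To melt every bit of ice: 377·334 = 125918 J.
That's not enough to melt it all — equilibrium is at 0 °C with ice remaining.
m_melted·334 = 16031  ⇒  m_melted ≈ 48 g.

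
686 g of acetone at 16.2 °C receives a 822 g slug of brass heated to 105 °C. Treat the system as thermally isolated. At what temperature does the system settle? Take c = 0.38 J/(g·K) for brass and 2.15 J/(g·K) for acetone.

T_f ≈ 31.7 °C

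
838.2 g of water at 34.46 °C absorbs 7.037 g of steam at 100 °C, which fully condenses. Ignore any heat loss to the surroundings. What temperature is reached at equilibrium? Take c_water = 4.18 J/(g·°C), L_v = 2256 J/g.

T_f ≈ 39.5 °C

Energy balance with sensible and latent terms:
latent heat released on condensation: 7.037·2256 = 15875; condensed water 100 °C→T: 29.41(T − 100); original water: 3503.7(T − 34.46)
3533.1 T = 15875 + 2941.5 + 120737 = 139554
T ≈ 39.50 °C (< 100 °C, so full condensation is consistent).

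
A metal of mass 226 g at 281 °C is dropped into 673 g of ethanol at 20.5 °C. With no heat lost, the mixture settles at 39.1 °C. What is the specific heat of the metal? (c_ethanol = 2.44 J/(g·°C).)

c ≈ 0.559 J/(g·°C)

Heat lost by the metal = heat gained by the ethanol:
226·c·(281 − 39.1) = 673·2.44·(39.1 − 20.5)
54669 c = 30543  ⇒  c ≈ 0.5587 J/(g·°C)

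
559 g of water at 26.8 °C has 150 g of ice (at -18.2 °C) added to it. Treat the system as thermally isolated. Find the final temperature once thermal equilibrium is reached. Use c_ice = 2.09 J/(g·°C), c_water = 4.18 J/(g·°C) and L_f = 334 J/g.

Taking heat into each body as positive, Σ m c ΔT = 0:
warm ice to 0 °C: 150×2.09×(0 − (-18.2)) = 5705.7; melt ice: 150×334 = 50100; warm the meltwater: 627 T; water: 2336.6(T − 26.8)
2963.6 T = 62621 − 55806 = 6815.7
T ≈ 2.30 °C (positive, so assuming full melt was valid).

T_f ≈ 2.3 °C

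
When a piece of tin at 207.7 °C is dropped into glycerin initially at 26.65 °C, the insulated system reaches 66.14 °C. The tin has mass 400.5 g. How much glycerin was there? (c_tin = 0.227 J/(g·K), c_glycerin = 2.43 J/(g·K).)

Heat lost by the tin = heat gained by the glycerin:
400.5·0.227·(207.7 − 66.14) = m·2.43·(66.14 − 26.65)
95.96 m = 12870  ⇒  m ≈ 134.1 g

m ≈ 134 g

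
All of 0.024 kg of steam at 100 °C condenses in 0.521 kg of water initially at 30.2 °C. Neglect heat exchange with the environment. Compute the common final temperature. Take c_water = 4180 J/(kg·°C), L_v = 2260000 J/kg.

Sum of m c ΔT and latent-heat terms is zero:
latent heat released on condensation: 0.024×2260000 = 54240
  condensed water 100 °C→T: 100.32(T − 100)
  original water: 2177.8(T − 30.2)
2278.1 T = 54240 + 10032 + 65769 = 130041
T ≈ 57.08 °C, under the boiling point, so the assumption holds.

T_f ≈ 57.1 °C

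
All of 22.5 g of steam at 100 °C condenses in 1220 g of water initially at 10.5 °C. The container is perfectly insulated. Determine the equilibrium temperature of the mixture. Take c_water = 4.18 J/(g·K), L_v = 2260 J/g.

T_f ≈ 21.9 °C

Sum of m c ΔT and latent-heat terms is zero:
condense steam: −22.5×2260 = −50850; condensate cools 100→T: 22.5×4.18×(T − 100) = 94.05(T − 100); water warms: 1220×4.18×(T − 10.5) = 5099.6(T − 10.5)
5193.6 T = 50850 + 9405 + 53546 = 113801
T ≈ 21.91 °C, under the boiling point, so the assumption holds.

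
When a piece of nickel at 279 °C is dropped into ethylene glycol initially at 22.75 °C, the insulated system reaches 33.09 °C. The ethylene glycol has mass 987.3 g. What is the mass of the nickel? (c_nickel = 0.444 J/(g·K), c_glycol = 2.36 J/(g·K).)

Heat lost by the nickel = heat gained by the glycol:
m·0.444·(279 − 33.09) = 987.3·2.36·(33.09 − 22.75)
109.18 m = 24092  ⇒  m ≈ 220.7 g

m ≈ 221 g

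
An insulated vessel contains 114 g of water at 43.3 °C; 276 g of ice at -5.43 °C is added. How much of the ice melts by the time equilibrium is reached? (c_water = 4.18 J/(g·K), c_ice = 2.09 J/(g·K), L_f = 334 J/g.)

Cooling the water to 0 °C releases 114·4.18·43.3 = 20633 J.
Warming the ice to 0 °C takes 276·2.09·5.43 = 3132.2 J, leaving 17501 J for melting.
Fully melting the ice requires m_ice L_f = 276·334 = 92184 J.
Since 17501 < 92184 J, not all the ice melts; equilibrium is at 0 °C.
m_melt = 17501 / L_f = 52.4 g.

m_melted ≈ 52.4 g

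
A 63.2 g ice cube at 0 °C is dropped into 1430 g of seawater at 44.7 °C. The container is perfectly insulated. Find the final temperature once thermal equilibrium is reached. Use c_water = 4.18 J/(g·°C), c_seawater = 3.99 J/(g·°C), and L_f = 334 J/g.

Setting the total heat transfer to zero:
melt ice: 63.2×334 = 21109
  meltwater 0→T: 63.2×4.18×T = 264.18 T
  seawater: 5705.7(T − 44.7)
5969.9 T = 255045 − 21109 = 233936
T ≈ 39.19 °C (positive, so assuming full melt was valid).

T_f ≈ 39.2 °C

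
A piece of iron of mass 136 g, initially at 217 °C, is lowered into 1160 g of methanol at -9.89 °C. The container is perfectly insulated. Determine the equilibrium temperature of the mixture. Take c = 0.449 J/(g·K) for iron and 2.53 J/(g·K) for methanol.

Conservation of energy gives ΣQ = 0:
136×0.449×(T − 217) + 1160×2.53×(T − (-9.89)) = 0
61.06(T − 217) + 2934.8(T − (-9.89)) = 0
(61.06 + 2934.8) T = 61.06×217 + 2934.8×(-9.89)
T = -15774 / 2995.9 = -5.27 °C

T_f ≈ -5.3 °C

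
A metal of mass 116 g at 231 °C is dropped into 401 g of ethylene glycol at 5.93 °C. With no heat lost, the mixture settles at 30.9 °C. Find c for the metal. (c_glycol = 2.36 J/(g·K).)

c ≈ 1.02 J/(g·K)

Taking heat into each body as positive, Σ m c ΔT = 0:
116·c·(30.9 − 231) + 401·2.36·(30.9 − 5.93) = 0
-23212 c = -23631
c = -23631/-23212 ≈ 1.018 J/(g·K)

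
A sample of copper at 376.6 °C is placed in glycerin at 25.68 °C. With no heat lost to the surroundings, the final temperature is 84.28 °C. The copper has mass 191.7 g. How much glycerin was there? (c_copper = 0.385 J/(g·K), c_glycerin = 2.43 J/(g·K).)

Taking heat into each body as positive, Σ m c ΔT = 0:
191.7·0.385·(84.28 − 376.6) + m·2.43·(84.28 − 25.68) = 0
142.4 m = 21575
m = 21575/142.4 ≈ 151.5 g

m ≈ 152 g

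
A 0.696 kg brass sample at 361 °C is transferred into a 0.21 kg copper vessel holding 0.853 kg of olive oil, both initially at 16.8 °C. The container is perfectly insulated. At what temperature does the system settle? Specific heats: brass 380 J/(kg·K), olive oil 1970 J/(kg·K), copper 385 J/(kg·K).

Heat gained plus heat lost sum to zero:
0.696*380*(T − 361) + 0.853*1970*(T − 16.8) + 0.21*385*(T − 16.8) = 0
2025.7 T = 125066
T ≈ 61.74 °C

T_f ≈ 61.7 °C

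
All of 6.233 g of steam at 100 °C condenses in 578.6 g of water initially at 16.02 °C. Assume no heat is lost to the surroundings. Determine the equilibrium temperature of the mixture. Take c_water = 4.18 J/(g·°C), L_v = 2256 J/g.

Net heat exchanged in the isolated system is zero:
condense steam: −6.233×2256 = −14062; condensate cools 100→T: 6.233×4.18×(T − 100) = 26.05(T − 100); original water: 2418.5(T − 16.02)
2444.6 T = 14062 + 2605.4 + 38745 = 55412
T ≈ 22.67 °C, under the boiling point, so the assumption holds.

T_f ≈ 22.7 °C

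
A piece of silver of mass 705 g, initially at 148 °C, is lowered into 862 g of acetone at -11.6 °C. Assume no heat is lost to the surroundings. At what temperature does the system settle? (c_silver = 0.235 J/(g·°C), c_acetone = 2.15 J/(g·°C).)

Taking heat into each body as positive, Σ m c ΔT = 0:
705*0.235*(T − 148) + 862*2.15*(T − (-11.6)) = 0
2019 T = 3021.6
T ≈ 1.50 °C

T_f ≈ 1.5 °C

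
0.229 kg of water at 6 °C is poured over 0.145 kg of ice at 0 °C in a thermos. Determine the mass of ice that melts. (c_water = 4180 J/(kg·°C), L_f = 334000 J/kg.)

m_melted ≈ 0.0172 kg

Heat available from the water dropping to 0 °C: 0.229×4180×6 = 5743.3 J.
Melting all 0.145 kg of ice would need 0.145×334000 = 48430 J.
Since 5743.3 < 48430 J, not all the ice melts; equilibrium is at 0 °C.
m_melt = 5743.3 / L_f = 0.0172 kg.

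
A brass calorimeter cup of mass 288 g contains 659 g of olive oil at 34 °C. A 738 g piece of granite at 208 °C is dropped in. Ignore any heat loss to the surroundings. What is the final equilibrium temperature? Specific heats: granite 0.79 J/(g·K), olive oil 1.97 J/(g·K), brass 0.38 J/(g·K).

T_f ≈ 85.0 °C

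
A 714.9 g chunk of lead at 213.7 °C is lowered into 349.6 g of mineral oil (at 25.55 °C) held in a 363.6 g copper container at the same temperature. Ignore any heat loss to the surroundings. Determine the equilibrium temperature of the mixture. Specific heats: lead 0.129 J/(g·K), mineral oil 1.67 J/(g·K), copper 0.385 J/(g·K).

Setting the total heat transfer to zero:
714.9×0.129×(T − 213.7) + 349.6×1.67×(T − 25.55) + 363.6×0.385×(T − 25.55) = 0
92.22(T − 213.7) + 583.83(T − 25.55) + 139.99(T − 25.55) = 0
816.04 T = 38201
T = 38201 / 816.04 = 46.8 °C

T_f ≈ 46.8 °C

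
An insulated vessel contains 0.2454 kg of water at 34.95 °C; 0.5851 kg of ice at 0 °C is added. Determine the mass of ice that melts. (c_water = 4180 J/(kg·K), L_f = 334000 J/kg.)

m_melted ≈ 0.107 kg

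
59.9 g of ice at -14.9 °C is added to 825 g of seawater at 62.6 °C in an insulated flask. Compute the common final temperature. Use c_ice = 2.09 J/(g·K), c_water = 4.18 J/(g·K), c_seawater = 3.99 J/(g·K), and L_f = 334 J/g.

T_f ≈ 52.0 °C

Net heat exchanged in the isolated system is zero:
warm ice to 0 °C: 59.9·2.09·(0 − (-14.9)) = 1865.3
  latent heat to melt: 59.9·334 = 20007
  warm the meltwater: 250.38 T
  seawater: 3291.8(T − 62.6)
3542.1 T = 206064 − 21872 = 184192
T ≈ 52.00 °C (positive, so assuming full melt was valid).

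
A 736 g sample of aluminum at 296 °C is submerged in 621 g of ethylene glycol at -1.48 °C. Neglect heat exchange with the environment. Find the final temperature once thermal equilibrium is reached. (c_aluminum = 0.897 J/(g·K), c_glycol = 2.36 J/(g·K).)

Net heat exchanged in the isolated system is zero:
736·0.897·(T − 296) + 621·2.36·(T − (-1.48)) = 0
660.19(T − 296) + 1465.6(T − (-1.48)) = 0
(660.19 + 1465.6) T = 660.19·296 + 1465.6·(-1.48)
T = 193248/2125.8 ≈ 90.91 °C

T_f ≈ 90.9 °C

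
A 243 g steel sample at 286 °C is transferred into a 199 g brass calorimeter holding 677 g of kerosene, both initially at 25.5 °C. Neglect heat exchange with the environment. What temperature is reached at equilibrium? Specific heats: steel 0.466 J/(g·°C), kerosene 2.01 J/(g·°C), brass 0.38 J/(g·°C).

T_f ≈ 44.5 °C

Heat gained plus heat lost sum to zero:
243×0.466×(T − 286) + 677×2.01×(T − 25.5) + 199×0.38×(T − 25.5) = 0
(113.24 + 1360.8 + 75.62) T = 113.24×286 + 1360.8×25.5 + 75.62×25.5
T = 69014/1549.6 ≈ 44.54 °C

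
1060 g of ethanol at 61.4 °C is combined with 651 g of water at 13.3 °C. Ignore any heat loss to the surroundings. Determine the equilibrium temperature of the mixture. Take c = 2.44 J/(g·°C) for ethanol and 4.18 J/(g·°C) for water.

T_f is the heat-capacity-weighted average of the initial temperatures:
T_f = (2586.4*61.4 + 2721.2*13.3) / (2586.4 + 2721.2)
    = 194997 / 5307.6 ≈ 36.74 °C

T_f ≈ 36.7 °C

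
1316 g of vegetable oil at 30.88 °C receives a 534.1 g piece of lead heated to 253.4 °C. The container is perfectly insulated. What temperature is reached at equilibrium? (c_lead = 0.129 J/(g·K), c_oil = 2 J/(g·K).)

T_f ≈ 36.6 °C

Net heat exchanged in the isolated system is zero:
534.1·0.129·(T − 253.4) + 1316·2·(T − 30.88) = 0
68.9(T − 253.4) + 2632(T − 30.88) = 0
2700.9 T = 98735
T = 98735 / 2700.9 = 36.6 °C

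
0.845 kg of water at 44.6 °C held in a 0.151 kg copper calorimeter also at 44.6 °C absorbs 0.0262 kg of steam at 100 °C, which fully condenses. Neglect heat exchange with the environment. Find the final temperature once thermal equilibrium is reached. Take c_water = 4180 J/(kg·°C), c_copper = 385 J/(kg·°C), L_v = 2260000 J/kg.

T_f ≈ 62.2 °C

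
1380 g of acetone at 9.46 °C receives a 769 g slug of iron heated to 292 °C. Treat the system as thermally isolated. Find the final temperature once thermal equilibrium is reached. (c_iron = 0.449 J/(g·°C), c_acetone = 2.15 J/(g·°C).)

T_f ≈ 38.9 °C

Set heat shed by the hot body equal to heat absorbed by the cold body:
769·0.449·(292 − T) = 1380·2.15·(T − 9.46)
345.28(292 − T) = 2967(T − 9.46)
3312.3 T = 128890  ⇒  T ≈ 38.91 °C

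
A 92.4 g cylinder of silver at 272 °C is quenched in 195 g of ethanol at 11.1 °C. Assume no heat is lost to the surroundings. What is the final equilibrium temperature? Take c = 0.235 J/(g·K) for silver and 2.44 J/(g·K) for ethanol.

T_f ≈ 22.5 °C

Set heat shed by the hot body equal to heat absorbed by the cold body:
92.4*0.235*(272 − T) = 195*2.44*(T − 11.1)
21.71(272 − T) = 475.8(T − 11.1)
497.51 T = 11188  ⇒  T ≈ 22.49 °C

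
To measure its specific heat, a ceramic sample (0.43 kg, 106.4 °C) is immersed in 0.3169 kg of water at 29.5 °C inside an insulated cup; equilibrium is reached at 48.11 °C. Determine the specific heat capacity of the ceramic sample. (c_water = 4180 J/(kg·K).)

c ≈ 984 J/(kg·K)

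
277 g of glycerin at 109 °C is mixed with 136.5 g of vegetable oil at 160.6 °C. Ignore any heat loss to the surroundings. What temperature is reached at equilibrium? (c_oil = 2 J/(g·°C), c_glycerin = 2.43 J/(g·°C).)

T_f ≈ 123.9 °C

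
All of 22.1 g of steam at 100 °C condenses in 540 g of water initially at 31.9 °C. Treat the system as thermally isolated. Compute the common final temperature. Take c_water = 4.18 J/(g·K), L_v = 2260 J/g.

Heat gained plus heat lost sum to zero:
condense steam: −22.1×2260 = −49946; condensed water 100 °C→T: 92.38(T − 100); water warms: 540×4.18×(T − 31.9) = 2257.2(T − 31.9)
2349.6 T = 49946 + 9237.8 + 72005 = 131188
T ≈ 55.83 °C (< 100 °C, so full condensation is consistent).

T_f ≈ 55.8 °C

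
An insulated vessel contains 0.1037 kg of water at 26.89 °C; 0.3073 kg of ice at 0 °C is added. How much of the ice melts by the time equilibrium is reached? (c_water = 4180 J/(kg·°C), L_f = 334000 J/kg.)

Heat available from the water dropping to 0 °C: 0.1037×4180×26.89 = 11656 J.
Fully melting the ice requires m_ice L_f = 0.3073×334000 = 102638 J.
11656 J < 102638 J, so only part of the ice melts and the system sits at 0 °C.
Mass melted = 11656/334000 ≈ 0.0349 kg.

m_melted ≈ 0.0349 kg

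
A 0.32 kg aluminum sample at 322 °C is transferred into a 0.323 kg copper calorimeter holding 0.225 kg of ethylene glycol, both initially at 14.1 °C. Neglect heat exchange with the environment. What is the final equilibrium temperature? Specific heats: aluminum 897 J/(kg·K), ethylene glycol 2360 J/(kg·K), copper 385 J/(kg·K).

T_f ≈ 107.9 °C

T_f = Σ m_i c_i T_i / Σ m_i c_i:
T_f = (287.04×322 + 531×14.1 + 124.36×14.1) / (287.04 + 531 + 124.36)
    = 101667 / 942.39 ≈ 107.88 °C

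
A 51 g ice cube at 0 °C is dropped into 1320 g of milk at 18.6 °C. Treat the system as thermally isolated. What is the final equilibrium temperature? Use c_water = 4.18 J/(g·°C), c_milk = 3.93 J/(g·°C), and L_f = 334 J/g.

T_f ≈ 14.7 °C

Energy conservation, ΣQ = 0:
latent heat to melt: 51×334 = 17034; meltwater 0→T: 51×4.18×T = 213.18 T; milk cools: 1320×3.93×(T − 18.6) = 5187.6(T − 18.6)
5400.8 T = 96489 − 17034 = 79455
T ≈ 14.71 °C (positive, so assuming full melt was valid).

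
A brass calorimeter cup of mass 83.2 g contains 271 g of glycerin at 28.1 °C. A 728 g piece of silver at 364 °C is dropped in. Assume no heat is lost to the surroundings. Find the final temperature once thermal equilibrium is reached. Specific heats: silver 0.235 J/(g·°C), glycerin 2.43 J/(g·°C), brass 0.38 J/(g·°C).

Setting the total heat transfer to zero:
728*0.235*(T − 364) + 271*2.43*(T − 28.1) + 83.2*0.38*(T − 28.1) = 0
861.23 T = 81666
T ≈ 94.83 °C

T_f ≈ 94.8 °C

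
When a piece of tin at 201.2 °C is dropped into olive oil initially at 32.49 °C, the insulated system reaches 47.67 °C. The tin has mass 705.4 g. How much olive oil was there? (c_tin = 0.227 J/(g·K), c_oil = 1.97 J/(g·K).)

Heat lost by the tin = heat gained by the oil:
705.4·0.227·(201.2 − 47.67) = m·1.97·(47.67 − 32.49)
29.9 m = 24584  ⇒  m ≈ 822.1 g

m ≈ 822 g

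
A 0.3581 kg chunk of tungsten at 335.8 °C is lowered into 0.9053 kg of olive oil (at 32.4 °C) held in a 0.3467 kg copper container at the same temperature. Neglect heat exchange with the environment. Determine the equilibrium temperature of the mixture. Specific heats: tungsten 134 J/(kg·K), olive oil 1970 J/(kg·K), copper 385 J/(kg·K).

Setting the total heat transfer to zero:
0.3581·134·(T − 335.8) + 0.9053·1970·(T − 32.4) + 0.3467·385·(T − 32.4) = 0
47.99(T − 335.8) + 1783.4(T − 32.4) + 133.48(T − 32.4) = 0
(47.99 + 1783.4 + 133.48) T = 47.99·335.8 + 1783.4·32.4 + 133.48·32.4
T = 78222 / 1964.9 = 39.8 °C

T_f ≈ 39.8 °C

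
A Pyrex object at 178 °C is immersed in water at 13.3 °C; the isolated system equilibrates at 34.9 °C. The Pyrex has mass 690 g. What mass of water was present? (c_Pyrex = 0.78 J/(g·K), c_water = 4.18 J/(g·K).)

m ≈ 853 g

Energy conservation, ΣQ = 0:
690·0.78·(34.9 − 178) + m·4.18·(34.9 − 13.3) = 0
90.29 m = 77016
m = 77016/90.29 ≈ 853 g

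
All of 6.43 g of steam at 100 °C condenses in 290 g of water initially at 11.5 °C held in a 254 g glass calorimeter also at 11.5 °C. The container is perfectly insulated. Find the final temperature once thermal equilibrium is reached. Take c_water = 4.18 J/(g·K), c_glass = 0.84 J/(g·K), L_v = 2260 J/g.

Energy conservation, ΣQ = 0:
condense steam: −6.43·2260 = −14532
  condensate cools 100→T: 6.43·4.18·(T − 100) = 26.88(T − 100)
  water warms: 290·4.18·(T − 11.5) = 1212.2(T − 11.5)
  glass cup: 254·0.84·(T − 11.5) = 213.36(T − 11.5)
1452.4 T = 14532 + 2687.7 + 16394 = 33613
T ≈ 23.14 °C, under the boiling point, so the assumption holds.

T_f ≈ 23.1 °C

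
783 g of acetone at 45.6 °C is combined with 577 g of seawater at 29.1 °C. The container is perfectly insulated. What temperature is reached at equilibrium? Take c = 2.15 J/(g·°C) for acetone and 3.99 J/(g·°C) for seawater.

T_f ≈ 36.1 °C

Net heat exchanged in the isolated system is zero:
783·2.15·(T − 45.6) + 577·3.99·(T − 29.1) = 0
1683.4(T − 45.6) + 2302.2(T − 29.1) = 0
(1683.4 + 2302.2) T = 1683.4·45.6 + 2302.2·29.1
T ≈ 36.07 °C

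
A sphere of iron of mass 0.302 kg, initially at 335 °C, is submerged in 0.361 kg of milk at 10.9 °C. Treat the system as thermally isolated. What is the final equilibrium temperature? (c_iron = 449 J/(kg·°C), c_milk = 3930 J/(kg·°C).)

With ΣQ=0 the equilibrium temperature is the m·c-weighted mean:
T_f = (135.6·335 + 1418.7·10.9) / (135.6 + 1418.7)
    = 60889 / 1554.3 ≈ 39.17 °C

T_f ≈ 39.2 °C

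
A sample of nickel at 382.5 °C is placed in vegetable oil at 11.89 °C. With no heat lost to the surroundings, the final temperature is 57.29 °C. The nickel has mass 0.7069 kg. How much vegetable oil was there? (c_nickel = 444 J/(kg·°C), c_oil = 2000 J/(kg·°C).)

Net heat exchanged in the isolated system is zero:
0.7069·444·(57.29 − 382.5) + m·2000·(57.29 − 11.89) = 0
90800 m = 102072
m = 102072/90800 ≈ 1.124 kg

m ≈ 1.12 kg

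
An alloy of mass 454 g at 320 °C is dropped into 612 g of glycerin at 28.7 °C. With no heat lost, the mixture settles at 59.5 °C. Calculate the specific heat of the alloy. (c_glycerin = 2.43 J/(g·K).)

c ≈ 0.387 J/(g·K)

m_s c (T_s − T_f) = m_glycerin c_glycerin (T_f − T_0):
454×c×(320 − 59.5) = 612×2.43×(59.5 − 28.7)
118267 c = 45805  ⇒  c ≈ 0.3873 J/(g·K)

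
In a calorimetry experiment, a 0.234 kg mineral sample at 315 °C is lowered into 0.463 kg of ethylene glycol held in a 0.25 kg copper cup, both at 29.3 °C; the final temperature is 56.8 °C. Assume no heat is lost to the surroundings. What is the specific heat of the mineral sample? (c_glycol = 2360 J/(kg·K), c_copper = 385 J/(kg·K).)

c ≈ 541 J/(kg·K)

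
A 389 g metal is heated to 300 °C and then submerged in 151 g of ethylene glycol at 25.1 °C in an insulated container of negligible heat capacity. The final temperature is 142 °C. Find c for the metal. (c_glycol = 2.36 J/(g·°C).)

c ≈ 0.678 J/(g·°C)

Conservation of energy gives ΣQ = 0:
389·c·(142 − 300) + 151·2.36·(142 − 25.1) = 0
-61462 c = -41658
c = -41658/-61462 ≈ 0.6778 J/(g·°C)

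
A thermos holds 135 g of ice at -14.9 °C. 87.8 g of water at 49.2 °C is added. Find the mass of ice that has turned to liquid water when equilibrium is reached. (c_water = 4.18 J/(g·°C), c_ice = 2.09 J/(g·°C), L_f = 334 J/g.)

m_melted ≈ 41.5 g

Heat available from the water dropping to 0 °C: 87.8×4.18×49.2 = 18057 J.
Warming the ice to 0 °C takes 135×2.09×14.9 = 4204 J, leaving 13853 J for melting.
To melt every bit of ice: 135×334 = 45090 J.
That's not enough to melt it all — equilibrium is at 0 °C with ice remaining.
m_melt = 13853 / L_f = 41.47 g.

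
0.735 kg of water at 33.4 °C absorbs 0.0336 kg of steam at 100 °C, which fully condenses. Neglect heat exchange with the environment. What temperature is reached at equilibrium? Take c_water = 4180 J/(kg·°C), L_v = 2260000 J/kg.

Heat gained plus heat lost sum to zero:
condense steam: −0.0336×2260000 = −75936
  condensed water 100 °C→T: 140.45(T − 100)
  water warms: 0.735×4180×(T − 33.4) = 3072.3(T − 33.4)
3212.7 T = 75936 + 14045 + 102615 = 192596
T ≈ 59.95 °C — below 100 °C, confirming all the steam condensed.

T_f ≈ 59.9 °C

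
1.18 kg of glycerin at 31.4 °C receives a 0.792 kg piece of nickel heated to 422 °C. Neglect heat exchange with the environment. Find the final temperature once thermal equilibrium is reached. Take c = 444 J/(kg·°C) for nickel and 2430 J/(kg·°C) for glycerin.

T_f ≈ 74.1 °C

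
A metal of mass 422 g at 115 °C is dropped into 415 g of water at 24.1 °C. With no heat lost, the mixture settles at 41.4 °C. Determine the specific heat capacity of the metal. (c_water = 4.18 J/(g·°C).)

c ≈ 0.966 J/(g·°C)

Let T be the final temperature. ΣQ_i = 0:
422·c·(41.4 − 115) + 415·4.18·(41.4 − 24.1) = 0
-31059 c = -30010
c = -30010/-31059 ≈ 0.9662 J/(g·°C)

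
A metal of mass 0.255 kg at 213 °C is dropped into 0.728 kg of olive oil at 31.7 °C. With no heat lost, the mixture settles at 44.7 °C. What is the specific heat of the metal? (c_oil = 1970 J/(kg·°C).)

c ≈ 434 J/(kg·°C)

Heat gained plus heat lost sum to zero:
0.255×c×(44.7 − 213) + 0.728×1970×(44.7 − 31.7) = 0
-42.92 c = -18644
c = -18644/-42.92 ≈ 434.4 J/(kg·°C)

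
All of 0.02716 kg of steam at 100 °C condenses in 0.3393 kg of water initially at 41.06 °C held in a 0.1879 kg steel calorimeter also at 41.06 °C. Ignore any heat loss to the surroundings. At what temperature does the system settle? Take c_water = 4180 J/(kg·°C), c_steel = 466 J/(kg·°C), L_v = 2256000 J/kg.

T_f ≈ 83.0 °C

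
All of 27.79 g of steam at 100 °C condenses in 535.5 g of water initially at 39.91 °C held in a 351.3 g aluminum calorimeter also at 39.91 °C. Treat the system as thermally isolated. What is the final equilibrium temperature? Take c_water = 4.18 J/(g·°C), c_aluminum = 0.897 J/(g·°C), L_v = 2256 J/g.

Let T be the final temperature. ΣQ_i = 0:
steam→water at 100 °C releases m L_v = 27.79×2256 = 62694; condensed water 100 °C→T: 116.16(T − 100); original water: 2238.4(T − 39.91); cup: 315.12(T − 39.91)
2669.7 T = 62694 + 11616 + 101910 = 176221
T ≈ 66.01 °C, under the boiling point, so the assumption holds.

T_f ≈ 66.0 °C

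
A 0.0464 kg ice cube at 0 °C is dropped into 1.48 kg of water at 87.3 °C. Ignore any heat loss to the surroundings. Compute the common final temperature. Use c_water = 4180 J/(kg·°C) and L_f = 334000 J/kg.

Setting the total heat transfer to zero:
melt ice: 0.0464·334000 = 15498
  warm the meltwater: 193.95 T
  water cools: 1.48·4180·(T − 87.3) = 6186.4(T − 87.3)
6380.4 T = 540073 − 15498 = 524575
T ≈ 82.22 °C (positive, so assuming full melt was valid).

T_f ≈ 82.2 °C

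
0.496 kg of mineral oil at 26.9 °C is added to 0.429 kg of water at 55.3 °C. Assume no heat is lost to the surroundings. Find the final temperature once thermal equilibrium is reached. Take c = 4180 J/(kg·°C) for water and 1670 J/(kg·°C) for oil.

T_f ≈ 46.3 °C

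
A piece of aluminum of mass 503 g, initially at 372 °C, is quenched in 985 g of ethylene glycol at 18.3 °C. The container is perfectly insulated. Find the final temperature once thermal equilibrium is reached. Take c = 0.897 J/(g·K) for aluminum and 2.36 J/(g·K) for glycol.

T_f ≈ 75.8 °C

Let T be the final temperature. ΣQ_i = 0:
503*0.897*(T − 372) + 985*2.36*(T − 18.3) = 0
451.19(T − 372) + 2324.6(T − 18.3) = 0
2775.8 T = 210383
T = 210383/2775.8 ≈ 75.79 °C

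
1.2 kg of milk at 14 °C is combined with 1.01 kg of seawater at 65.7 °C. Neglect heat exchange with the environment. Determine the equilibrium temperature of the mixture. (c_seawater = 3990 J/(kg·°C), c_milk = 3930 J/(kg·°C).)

Let T be the final temperature. ΣQ_i = 0:
1.01*3990*(T − 65.7) + 1.2*3930*(T − 14) = 0
4029.9(T − 65.7) + 4716(T − 14) = 0
(4029.9 + 4716) T = 4029.9*65.7 + 4716*14
T = 330788 / 8745.9 = 37.8 °C

T_f ≈ 37.8 °C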